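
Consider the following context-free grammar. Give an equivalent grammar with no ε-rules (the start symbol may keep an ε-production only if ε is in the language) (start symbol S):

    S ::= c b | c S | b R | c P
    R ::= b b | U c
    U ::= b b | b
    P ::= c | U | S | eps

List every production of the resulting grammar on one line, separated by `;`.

S ::= c b | c S | b R | c P | c; R ::= b b | U c; U ::= b b | b; P ::= c | U | S

Nullable nonterminals: {P}.
ε ∉ L(G), so no ε-production is kept.
Add the nullable-subset variants: S → c P gives c P | c.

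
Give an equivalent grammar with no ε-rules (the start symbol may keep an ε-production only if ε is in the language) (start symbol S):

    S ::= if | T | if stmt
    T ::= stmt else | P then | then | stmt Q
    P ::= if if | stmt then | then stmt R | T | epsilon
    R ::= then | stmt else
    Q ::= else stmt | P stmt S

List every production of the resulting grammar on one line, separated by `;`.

S ::= if | T | if stmt; T ::= stmt else | P then | then | stmt Q; P ::= if if | stmt then | then stmt R | T; R ::= then | stmt else; Q ::= else stmt | P stmt S | stmt S

Nullable set = {P}.
ε ∉ L(G), so no ε-production is kept.
For each production, add variants omitting each subset of nullable occurrences: T → P then gives P then | then. Q → P stmt S gives P stmt S | stmt S.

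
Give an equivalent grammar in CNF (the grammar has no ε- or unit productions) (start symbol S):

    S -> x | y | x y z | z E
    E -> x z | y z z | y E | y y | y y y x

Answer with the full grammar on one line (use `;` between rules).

Introduce a nonterminal for each terminal appearing in a rule of length ≥ 2: X1 → x, X2 → y, X3 → z.
Binarize each right-hand side of length ≥ 3 by chaining fresh nonterminals (Y1, Y2, …): affected rules were S → X1 X2 X3; E → X2 X3 X3; E → X2 X2 X2 X1.

S -> x | y | X1 Y1 | X3 E; E -> X1 X3 | X2 Y2 | X2 E | X2 X2 | X2 Y3; X1 -> x; X2 -> y; X3 -> z; Y1 -> X2 X3; Y2 -> X3 X3; Y3 -> X2 Y4; Y4 -> X2 X1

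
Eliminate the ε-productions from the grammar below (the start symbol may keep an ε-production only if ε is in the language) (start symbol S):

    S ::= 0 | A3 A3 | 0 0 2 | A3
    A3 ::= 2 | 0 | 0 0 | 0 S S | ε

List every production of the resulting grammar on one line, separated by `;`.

S ::= 0 | A3 A3 | A3 | 0 0 2 | ε; A3 ::= 2 | 0 | 0 0 | 0 S S | 0 S

Nullable set = {A3, S}.
ε ∈ L(G) since S is nullable, so keep S → ε.
For each production, add variants omitting each subset of nullable occurrences: S → A3 A3 gives A3 A3 | A3. A3 → 0 S S gives 0 S S | 0 S.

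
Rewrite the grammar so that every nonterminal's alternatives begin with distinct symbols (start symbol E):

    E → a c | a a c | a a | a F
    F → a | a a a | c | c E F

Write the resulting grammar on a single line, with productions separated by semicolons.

E → a E'; F → a F' | c F''; E' → c | F | a E''; F' → ε | a a; F'' → ε | E F; E'' → c | ε

E has alternatives sharing prefix 'a': factor to E → a E' with E' → c | a c | a | F.
F has alternatives sharing prefix 'a': factor to F → a F' with F' → ε | a a.
F has alternatives sharing prefix 'c': factor to F → c F'' with F'' → ε | E F.
E' has alternatives sharing prefix 'a': factor to E' → a E'' with E'' → c | ε.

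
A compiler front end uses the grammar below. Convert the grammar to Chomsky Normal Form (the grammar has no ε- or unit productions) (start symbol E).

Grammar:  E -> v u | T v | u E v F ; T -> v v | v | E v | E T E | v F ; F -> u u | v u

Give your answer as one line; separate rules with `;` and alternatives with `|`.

E -> X1 X2 | T X1 | X2 Y1; T -> X1 X1 | v | E X1 | E Y3 | X1 F; F -> X2 X2 | X1 X2; X1 -> v; X2 -> u; Y1 -> E Y2; Y2 -> X1 F; Y3 -> T E

Introduce a nonterminal for each terminal appearing in a rule of length ≥ 2: X1 → v, X2 → u.
Binarize each right-hand side of length ≥ 3 by chaining fresh nonterminals (Y1, Y2, …): affected rules were E → X2 E X1 F; T → E T E.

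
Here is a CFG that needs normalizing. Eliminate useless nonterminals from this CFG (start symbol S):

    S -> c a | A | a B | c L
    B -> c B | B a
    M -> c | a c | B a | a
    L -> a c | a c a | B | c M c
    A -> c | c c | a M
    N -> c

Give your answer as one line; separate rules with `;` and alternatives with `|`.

S -> c a | A | c L; M -> c | a c | a; L -> a c | a c a | c M c; A -> c | c c | a M

Generating nonterminals: {A, L, M, N, S}.
Reachable from S after that: {A, L, M, S}.
Removed useless symbols: {B, N} and every production mentioning them.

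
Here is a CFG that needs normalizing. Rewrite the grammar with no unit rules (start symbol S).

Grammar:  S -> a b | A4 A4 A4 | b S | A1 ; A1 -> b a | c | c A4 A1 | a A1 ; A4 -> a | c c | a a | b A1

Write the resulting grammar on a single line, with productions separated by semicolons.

Unit pairs: S ⇒* {A1}.
For each unit pair (A, B), copy every non-unit production of B to A, then drop all unit productions.

S -> b a | c | c A4 A1 | a A1 | a b | A4 A4 A4 | b S; A1 -> b a | c | c A4 A1 | a A1; A4 -> a | c c | a a | b A1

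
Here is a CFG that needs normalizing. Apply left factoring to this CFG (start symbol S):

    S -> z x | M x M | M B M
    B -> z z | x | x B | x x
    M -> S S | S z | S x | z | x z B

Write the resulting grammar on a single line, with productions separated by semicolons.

S -> z x | M S'; B -> z z | x B'; M -> z | x z B | S M'; S' -> x M | B M; B' -> epsilon | B | x; M' -> S | z | x

S has alternatives sharing prefix 'M': factor to S → M S' with S' → x M | B M.
B has alternatives sharing prefix 'x': factor to B → x B' with B' → ε | B | x.
M has alternatives sharing prefix 'S': factor to M → S M' with M' → S | z | x.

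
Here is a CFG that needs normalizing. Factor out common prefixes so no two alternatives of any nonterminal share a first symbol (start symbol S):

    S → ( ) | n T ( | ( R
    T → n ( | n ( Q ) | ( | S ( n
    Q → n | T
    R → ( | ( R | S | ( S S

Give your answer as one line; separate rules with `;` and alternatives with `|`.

S has alternatives sharing prefix '(': factor to S → ( S' with S' → ) | R.
T has alternatives sharing prefix 'n (': factor to T → n ( T' with T' → ε | Q ).
R has alternatives sharing prefix '(': factor to R → ( R' with R' → ε | R | S S.

S → n T ( | ( S'; T → ( | S ( n | n ( T'; Q → n | T; R → S | ( R'; S' → ) | R; T' → epsilon | Q ); R' → epsilon | R | S S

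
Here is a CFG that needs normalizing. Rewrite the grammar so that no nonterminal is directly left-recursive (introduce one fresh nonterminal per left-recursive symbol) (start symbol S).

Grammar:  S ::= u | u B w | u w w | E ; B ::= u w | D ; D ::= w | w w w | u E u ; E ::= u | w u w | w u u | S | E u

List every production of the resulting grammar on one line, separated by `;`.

S ::= u | u B w | u w w | E; B ::= u w | D; D ::= w | w w w | u E u; E ::= u E' | w u w E' | w u u E' | S E'; E' ::= u E' | ε

Left recursion appears on E.
For E: α = {u}, β = {u, w u w, w u u, S}. Rewrite as E → β E' and E' → α E' | ε.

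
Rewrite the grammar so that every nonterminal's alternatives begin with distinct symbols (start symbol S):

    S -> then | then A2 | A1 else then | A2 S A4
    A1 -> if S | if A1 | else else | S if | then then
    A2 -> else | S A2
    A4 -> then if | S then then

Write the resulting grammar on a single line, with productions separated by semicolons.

S has alternatives sharing prefix 'then': factor to S → then S' with S' → ε | A2.
A1 has alternatives sharing prefix 'if': factor to A1 → if A1' with A1' → S | A1.

S -> A1 else then | A2 S A4 | then S'; A1 -> else else | S if | then then | if A1'; A2 -> else | S A2; A4 -> then if | S then then; S' -> eps | A2; A1' -> S | A1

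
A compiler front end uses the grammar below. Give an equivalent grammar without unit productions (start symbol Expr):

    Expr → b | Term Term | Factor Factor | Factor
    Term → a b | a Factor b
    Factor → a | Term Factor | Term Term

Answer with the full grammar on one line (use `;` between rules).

Expr → a | Term Factor | Term Term | b | Factor Factor; Term → a b | a Factor b; Factor → a | Term Factor | Term Term

Unit pairs: Expr ⇒* {Factor}.
For every A with A ⇒* B via unit rules, add B's non-unit alternatives to A; then delete every rule of the form X → Y.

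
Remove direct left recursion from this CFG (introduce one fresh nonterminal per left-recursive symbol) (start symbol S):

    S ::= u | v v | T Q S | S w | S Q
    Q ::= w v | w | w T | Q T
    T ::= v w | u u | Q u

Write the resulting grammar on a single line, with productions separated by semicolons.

S ::= u S' | v v S' | T Q S S'; Q ::= w v Q' | w Q' | w T Q'; T ::= v w | u u | Q u; S' ::= w S' | Q S' | epsilon; Q' ::= T Q' | epsilon

Directly left-recursive nonterminals: S, Q.
For S: α = {w, Q}, β = {u, v v, T Q S}. Rewrite as S → β S' and S' → α S' | ε.
For Q: α = {T}, β = {w v, w, w T}. Rewrite as Q → β Q' and Q' → α Q' | ε.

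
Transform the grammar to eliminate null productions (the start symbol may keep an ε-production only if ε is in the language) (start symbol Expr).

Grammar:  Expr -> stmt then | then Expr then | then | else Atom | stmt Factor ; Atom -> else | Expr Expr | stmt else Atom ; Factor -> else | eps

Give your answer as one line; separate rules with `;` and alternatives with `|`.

Nullable set = {Factor}.
ε ∉ L(G), so no ε-production is kept.
For each production, add variants omitting each subset of nullable occurrences: Expr → stmt Factor gives stmt Factor | stmt.

Expr -> stmt then | then Expr then | then | else Atom | stmt Factor | stmt; Atom -> else | Expr Expr | stmt else Atom; Factor -> else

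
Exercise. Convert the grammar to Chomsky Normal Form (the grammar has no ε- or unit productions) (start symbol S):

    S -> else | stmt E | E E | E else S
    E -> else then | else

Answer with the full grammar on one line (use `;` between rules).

S -> else | X1 E | E E | E Y1; E -> X2 X3 | else; X1 -> stmt; X2 -> else; X3 -> then; Y1 -> X2 S

Introduce a nonterminal for each terminal appearing in a rule of length ≥ 2: X1 → stmt, X2 → else, X3 → then.
Binarize each right-hand side of length ≥ 3 by chaining fresh nonterminals (Y1, Y2, …): affected rules were S → E X2 S.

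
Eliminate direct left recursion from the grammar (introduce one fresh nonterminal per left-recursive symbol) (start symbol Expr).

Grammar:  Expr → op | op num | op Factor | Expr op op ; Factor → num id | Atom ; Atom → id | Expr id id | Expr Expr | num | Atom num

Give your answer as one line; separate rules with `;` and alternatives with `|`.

Expr → op Expr1 | op num Expr1 | op Factor Expr1; Factor → num id | Atom; Atom → id Atom1 | Expr id id Atom1 | Expr Expr Atom1 | num Atom1; Expr1 → op op Expr1 | ε; Atom1 → num Atom1 | ε

Expr, Atom are directly left-recursive.
For Expr: α = {op op}, β = {op, op num, op Factor}. Rewrite as Expr → β Expr1 and Expr1 → α Expr1 | ε.
For Atom: α = {num}, β = {id, Expr id id, Expr Expr, num}. Rewrite as Atom → β Atom1 and Atom1 → α Atom1 | ε.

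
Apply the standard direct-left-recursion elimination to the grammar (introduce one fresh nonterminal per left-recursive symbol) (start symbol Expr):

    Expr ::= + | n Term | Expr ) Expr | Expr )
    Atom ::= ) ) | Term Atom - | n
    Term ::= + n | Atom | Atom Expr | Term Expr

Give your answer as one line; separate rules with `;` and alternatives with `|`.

Left recursion appears on Expr, Term.
For Expr: α = {) Expr, )}, β = {+, n Term}. Rewrite as Expr → β Expr1 and Expr1 → α Expr1 | ε.
For Term: α = {Expr}, β = {+ n, Atom, Atom Expr}. Rewrite as Term → β Term1 and Term1 → α Term1 | ε.

Expr ::= + Expr1 | n Term Expr1; Atom ::= ) ) | Term Atom - | n; Term ::= + n Term1 | Atom Term1 | Atom Expr Term1; Expr1 ::= ) Expr Expr1 | ) Expr1 | ε; Term1 ::= Expr Term1 | ε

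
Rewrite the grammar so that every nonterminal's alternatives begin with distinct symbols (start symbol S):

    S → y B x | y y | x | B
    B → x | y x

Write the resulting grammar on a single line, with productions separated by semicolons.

S has alternatives sharing prefix 'y': factor to S → y S' with S' → B x | y.

S → x | B | y S'; B → x | y x; S' → B x | y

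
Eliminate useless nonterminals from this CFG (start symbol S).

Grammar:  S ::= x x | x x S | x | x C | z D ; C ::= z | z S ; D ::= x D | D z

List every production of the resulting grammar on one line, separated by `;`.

Generating nonterminals: {C, S}.
Reachable from S after that: {C, S}.
Removed useless symbols: {D} and every production mentioning them.

S ::= x x | x x S | x | x C; C ::= z | z S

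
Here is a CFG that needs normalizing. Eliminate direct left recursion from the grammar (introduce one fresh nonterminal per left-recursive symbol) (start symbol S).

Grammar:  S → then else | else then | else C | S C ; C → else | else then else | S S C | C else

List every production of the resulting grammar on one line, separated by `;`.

S → then else S' | else then S' | else C S'; C → else C' | else then else C' | S S C C'; S' → C S' | ε; C' → else C' | ε

Left recursion appears on S, C.
For S: α = {C}, β = {then else, else then, else C}. Rewrite as S → β S' and S' → α S' | ε.
For C: α = {else}, β = {else, else then else, S S C}. Rewrite as C → β C' and C' → α C' | ε.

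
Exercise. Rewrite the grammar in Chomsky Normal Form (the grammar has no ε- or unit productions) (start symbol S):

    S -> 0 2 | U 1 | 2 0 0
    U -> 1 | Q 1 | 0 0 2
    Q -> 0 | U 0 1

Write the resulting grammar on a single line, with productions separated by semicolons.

S -> X1 X2 | U X3 | X2 Y1; U -> 1 | Q X3 | X1 Y2; Q -> 0 | U Y3; X1 -> 0; X2 -> 2; X3 -> 1; Y1 -> X1 X1; Y2 -> X1 X2; Y3 -> X1 X3

Introduce a nonterminal for each terminal appearing in a rule of length ≥ 2: X1 → 0, X2 → 2, X3 → 1.
Binarize each right-hand side of length ≥ 3 by chaining fresh nonterminals (Y1, Y2, …): affected rules were S → X2 X1 X1; U → X1 X1 X2; Q → U X1 X3.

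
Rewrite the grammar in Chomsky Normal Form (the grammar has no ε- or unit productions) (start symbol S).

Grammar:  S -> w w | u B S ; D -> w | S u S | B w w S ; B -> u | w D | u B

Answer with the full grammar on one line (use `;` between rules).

Introduce a nonterminal for each terminal appearing in a rule of length ≥ 2: X1 → w, X2 → u.
Binarize each right-hand side of length ≥ 3 by chaining fresh nonterminals (Y1, Y2, …): affected rules were S → X2 B S; D → S X2 S; D → B X1 X1 S.

S -> X1 X1 | X2 Y1; D -> w | S Y2 | B Y3; B -> u | X1 D | X2 B; X1 -> w; X2 -> u; Y1 -> B S; Y2 -> X2 S; Y3 -> X1 Y4; Y4 -> X1 S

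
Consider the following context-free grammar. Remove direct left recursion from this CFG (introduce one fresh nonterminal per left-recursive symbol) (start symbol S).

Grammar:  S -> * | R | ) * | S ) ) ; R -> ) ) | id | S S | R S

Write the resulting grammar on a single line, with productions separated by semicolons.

Directly left-recursive nonterminals: S, R.
For S: α = {) )}, β = {*, R, ) *}. Rewrite as S → β S' and S' → α S' | ε.
For R: α = {S}, β = {) ), id, S S}. Rewrite as R → β R' and R' → α R' | ε.

S -> * S' | R S' | ) * S'; R -> ) ) R' | id R' | S S R'; S' -> ) ) S' | ε; R' -> S R' | ε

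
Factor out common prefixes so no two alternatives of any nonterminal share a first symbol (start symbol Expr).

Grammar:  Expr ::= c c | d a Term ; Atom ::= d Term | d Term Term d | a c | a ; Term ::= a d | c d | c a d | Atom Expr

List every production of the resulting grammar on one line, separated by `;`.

Expr ::= c c | d a Term; Atom ::= d Term Atom1 | a Atom2; Term ::= a d | Atom Expr | c Term1; Atom1 ::= ε | Term d; Atom2 ::= c | ε; Term1 ::= d | a d

Atom has alternatives sharing prefix 'd Term': factor to Atom → d Term Atom1 with Atom1 → ε | Term d.
Atom has alternatives sharing prefix 'a': factor to Atom → a Atom2 with Atom2 → c | ε.
Term has alternatives sharing prefix 'c': factor to Term → c Term1 with Term1 → d | a d.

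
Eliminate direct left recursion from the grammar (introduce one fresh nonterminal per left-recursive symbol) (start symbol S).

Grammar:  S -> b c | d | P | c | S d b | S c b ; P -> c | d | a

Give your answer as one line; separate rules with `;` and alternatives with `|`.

S -> b c S' | d S' | P S' | c S'; P -> c | d | a; S' -> d b S' | c b S' | ε

S is directly left-recursive.
For S: α = {d b, c b}, β = {b c, d, P, c}. Rewrite as S → β S' and S' → α S' | ε.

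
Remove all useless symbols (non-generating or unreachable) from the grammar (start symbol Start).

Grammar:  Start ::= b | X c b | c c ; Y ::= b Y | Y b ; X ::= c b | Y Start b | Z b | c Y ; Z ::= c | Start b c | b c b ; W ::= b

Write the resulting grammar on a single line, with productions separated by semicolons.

Start ::= b | X c b | c c; X ::= c b | Z b; Z ::= c | Start b c | b c b

Generating nonterminals: {Start, W, X, Z}.
Reachable from Start after that: {Start, X, Z}.
Removed useless symbols: {W, Y} and every production mentioning them.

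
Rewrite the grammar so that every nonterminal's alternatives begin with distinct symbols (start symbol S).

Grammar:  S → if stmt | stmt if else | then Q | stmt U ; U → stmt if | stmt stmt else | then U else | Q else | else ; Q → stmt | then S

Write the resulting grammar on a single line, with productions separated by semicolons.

S has alternatives sharing prefix 'stmt': factor to S → stmt S' with S' → if else | U.
U has alternatives sharing prefix 'stmt': factor to U → stmt U' with U' → if | stmt else.

S → if stmt | then Q | stmt S'; U → then U else | Q else | else | stmt U'; Q → stmt | then S; S' → if else | U; U' → if | stmt else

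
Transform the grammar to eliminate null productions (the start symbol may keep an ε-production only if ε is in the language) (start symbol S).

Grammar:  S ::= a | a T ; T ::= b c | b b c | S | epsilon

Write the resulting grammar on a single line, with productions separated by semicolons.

S ::= a | a T; T ::= b c | b b c | S

The nullable symbols are {T}.
ε ∉ L(G), so no ε-production is kept.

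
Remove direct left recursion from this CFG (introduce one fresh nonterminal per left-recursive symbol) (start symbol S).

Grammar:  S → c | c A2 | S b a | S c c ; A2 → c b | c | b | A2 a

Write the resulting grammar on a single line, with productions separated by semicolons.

S → c S' | c A2 S'; A2 → c b A2' | c A2' | b A2'; S' → b a S' | c c S' | ε; A2' → a A2' | ε

Directly left-recursive nonterminals: S, A2.
For S: α = {b a, c c}, β = {c, c A2}. Rewrite as S → β S' and S' → α S' | ε.
For A2: α = {a}, β = {c b, c, b}. Rewrite as A2 → β A2' and A2' → α A2' | ε.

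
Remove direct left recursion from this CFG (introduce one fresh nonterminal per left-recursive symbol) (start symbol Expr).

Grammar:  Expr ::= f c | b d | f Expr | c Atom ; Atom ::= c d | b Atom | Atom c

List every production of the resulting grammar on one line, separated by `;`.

Expr ::= f c | b d | f Expr | c Atom; Atom ::= c d Atom1 | b Atom Atom1; Atom1 ::= c Atom1 | ε

Directly left-recursive nonterminal: Atom.
For Atom: α = {c}, β = {c d, b Atom}. Rewrite as Atom → β Atom1 and Atom1 → α Atom1 | ε.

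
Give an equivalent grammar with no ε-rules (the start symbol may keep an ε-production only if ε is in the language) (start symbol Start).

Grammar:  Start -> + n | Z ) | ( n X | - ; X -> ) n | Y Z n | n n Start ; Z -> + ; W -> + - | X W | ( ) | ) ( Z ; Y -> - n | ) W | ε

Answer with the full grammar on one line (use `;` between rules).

Start -> + n | Z ) | ( n X | -; X -> ) n | Y Z n | Z n | n n Start; Z -> +; W -> + - | X W | ( ) | ) ( Z; Y -> - n | ) W

Nullable set = {Y}.
ε ∉ L(G), so no ε-production is kept.
Expand every rule over subsets of its nullable positions: X → Y Z n gives Y Z n | Z n.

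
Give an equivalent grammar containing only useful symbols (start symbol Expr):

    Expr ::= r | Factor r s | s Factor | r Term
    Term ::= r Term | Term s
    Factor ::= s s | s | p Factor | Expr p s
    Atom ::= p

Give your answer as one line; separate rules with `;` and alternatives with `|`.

Expr ::= r | Factor r s | s Factor; Factor ::= s s | s | p Factor | Expr p s

Generating nonterminals: {Atom, Expr, Factor}.
Reachable from Expr after that: {Expr, Factor}.
Removed useless symbols: {Atom, Term} and every production mentioning them.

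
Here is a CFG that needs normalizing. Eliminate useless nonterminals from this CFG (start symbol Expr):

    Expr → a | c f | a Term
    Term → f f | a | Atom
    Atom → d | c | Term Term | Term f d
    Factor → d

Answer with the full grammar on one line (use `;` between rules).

Generating nonterminals: {Atom, Expr, Factor, Term}.
Reachable from Expr after that: {Atom, Expr, Term}.
Removed useless symbols: {Factor} and every production mentioning them.

Expr → a | c f | a Term; Term → f f | a | Atom; Atom → d | c | Term Term | Term f d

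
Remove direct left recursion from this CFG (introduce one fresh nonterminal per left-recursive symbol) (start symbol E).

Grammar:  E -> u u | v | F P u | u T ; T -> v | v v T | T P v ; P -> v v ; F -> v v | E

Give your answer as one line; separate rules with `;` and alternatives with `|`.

E -> u u | v | F P u | u T; T -> v T' | v v T T'; P -> v v; F -> v v | E; T' -> P v T' | eps

Left recursion appears on T.
For T: α = {P v}, β = {v, v v T}. Rewrite as T → β T' and T' → α T' | ε.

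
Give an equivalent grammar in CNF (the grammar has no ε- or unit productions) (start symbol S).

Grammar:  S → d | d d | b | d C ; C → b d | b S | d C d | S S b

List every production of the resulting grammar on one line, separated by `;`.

Introduce a nonterminal for each terminal appearing in a rule of length ≥ 2: X1 → d, X2 → b.
Binarize each right-hand side of length ≥ 3 by chaining fresh nonterminals (Y1, Y2, …): affected rules were C → X1 C X1; C → S S X2.

S → d | X1 X1 | b | X1 C; C → X2 X1 | X2 S | X1 Y1 | S Y2; X1 → d; X2 → b; Y1 → C X1; Y2 → S X2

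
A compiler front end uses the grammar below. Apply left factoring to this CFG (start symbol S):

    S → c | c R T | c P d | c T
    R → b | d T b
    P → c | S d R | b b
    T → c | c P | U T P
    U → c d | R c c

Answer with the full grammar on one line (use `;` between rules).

S has alternatives sharing prefix 'c': factor to S → c S' with S' → ε | R T | P d | T.
T has alternatives sharing prefix 'c': factor to T → c T' with T' → ε | P.

S → c S'; R → b | d T b; P → c | S d R | b b; T → U T P | c T'; U → c d | R c c; S' → ε | R T | P d | T; T' → ε | P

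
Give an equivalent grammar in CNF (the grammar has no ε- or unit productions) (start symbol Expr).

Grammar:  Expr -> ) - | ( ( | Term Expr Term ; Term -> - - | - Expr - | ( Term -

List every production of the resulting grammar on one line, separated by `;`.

Expr -> X1 X2 | X3 X3 | Term Y1; Term -> X2 X2 | X2 Y2 | X3 Y3; X1 -> ); X2 -> -; X3 -> (; Y1 -> Expr Term; Y2 -> Expr X2; Y3 -> Term X2

Introduce a nonterminal for each terminal appearing in a rule of length ≥ 2: X1 → ), X2 → -, X3 → (.
Binarize each right-hand side of length ≥ 3 by chaining fresh nonterminals (Y1, Y2, …): affected rules were Expr → Term Expr Term; Term → X2 Expr X2; Term → X3 Term X2.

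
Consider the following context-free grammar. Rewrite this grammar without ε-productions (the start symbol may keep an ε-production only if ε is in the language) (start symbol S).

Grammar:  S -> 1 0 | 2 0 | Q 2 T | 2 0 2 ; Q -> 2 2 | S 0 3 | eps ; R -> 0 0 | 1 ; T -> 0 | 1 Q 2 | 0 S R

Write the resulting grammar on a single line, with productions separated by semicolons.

S -> 1 0 | 2 0 | Q 2 T | 2 T | 2 0 2; Q -> 2 2 | S 0 3; R -> 0 0 | 1; T -> 0 | 1 Q 2 | 1 2 | 0 S R

Nullable set = {Q}.
ε ∉ L(G), so no ε-production is kept.
Expand every rule over subsets of its nullable positions: S → Q 2 T gives Q 2 T | 2 T. T → 1 Q 2 gives 1 Q 2 | 1 2.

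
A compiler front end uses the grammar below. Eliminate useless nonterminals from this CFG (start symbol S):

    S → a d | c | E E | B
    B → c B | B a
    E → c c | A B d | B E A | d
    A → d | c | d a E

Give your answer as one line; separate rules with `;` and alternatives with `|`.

Generating nonterminals: {A, E, S}.
Reachable from S after that: {E, S}.
Removed useless symbols: {A, B} and every production mentioning them.

S → a d | c | E E; E → c c | d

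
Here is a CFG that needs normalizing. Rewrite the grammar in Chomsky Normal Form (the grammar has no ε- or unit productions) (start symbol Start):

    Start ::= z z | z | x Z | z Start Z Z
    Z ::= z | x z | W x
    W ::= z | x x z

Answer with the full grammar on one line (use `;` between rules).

Introduce a nonterminal for each terminal appearing in a rule of length ≥ 2: X1 → z, X2 → x.
Binarize each right-hand side of length ≥ 3 by chaining fresh nonterminals (Y1, Y2, …): affected rules were Start → X1 Start Z Z; W → X2 X2 X1.

Start ::= X1 X1 | z | X2 Z | X1 Y1; Z ::= z | X2 X1 | W X2; W ::= z | X2 Y3; X1 ::= z; X2 ::= x; Y1 ::= Start Y2; Y2 ::= Z Z; Y3 ::= X2 X1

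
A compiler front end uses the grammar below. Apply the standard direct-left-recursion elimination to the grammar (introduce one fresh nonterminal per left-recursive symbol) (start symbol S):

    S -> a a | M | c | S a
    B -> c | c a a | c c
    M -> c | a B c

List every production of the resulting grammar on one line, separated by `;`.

Left recursion appears on S.
For S: α = {a}, β = {a a, M, c}. Rewrite as S → β S' and S' → α S' | ε.

S -> a a S' | M S' | c S'; B -> c | c a a | c c; M -> c | a B c; S' -> a S' | ε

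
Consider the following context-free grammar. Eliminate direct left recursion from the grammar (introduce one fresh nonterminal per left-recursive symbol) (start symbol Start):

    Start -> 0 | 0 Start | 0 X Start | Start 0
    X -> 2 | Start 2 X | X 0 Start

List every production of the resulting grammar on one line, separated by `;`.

Start -> 0 Start1 | 0 Start Start1 | 0 X Start Start1; X -> 2 X1 | Start 2 X X1; Start1 -> 0 Start1 | ε; X1 -> 0 Start X1 | ε

Left recursion appears on Start, X.
For Start: α = {0}, β = {0, 0 Start, 0 X Start}. Rewrite as Start → β Start1 and Start1 → α Start1 | ε.
For X: α = {0 Start}, β = {2, Start 2 X}. Rewrite as X → β X1 and X1 → α X1 | ε.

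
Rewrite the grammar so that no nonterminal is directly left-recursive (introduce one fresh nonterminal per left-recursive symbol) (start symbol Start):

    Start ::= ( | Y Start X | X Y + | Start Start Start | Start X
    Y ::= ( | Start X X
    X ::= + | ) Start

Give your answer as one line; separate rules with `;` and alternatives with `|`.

Directly left-recursive nonterminal: Start.
For Start: α = {Start Start, X}, β = {(, Y Start X, X Y +}. Rewrite as Start → β Start1 and Start1 → α Start1 | ε.

Start ::= ( Start1 | Y Start X Start1 | X Y + Start1; Y ::= ( | Start X X; X ::= + | ) Start; Start1 ::= Start Start Start1 | X Start1 | ε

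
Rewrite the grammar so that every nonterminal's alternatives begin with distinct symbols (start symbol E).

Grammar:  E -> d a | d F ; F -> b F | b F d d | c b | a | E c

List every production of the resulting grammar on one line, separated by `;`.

E has alternatives sharing prefix 'd': factor to E → d E' with E' → a | F.
F has alternatives sharing prefix 'b F': factor to F → b F F' with F' → ε | d d.

E -> d E'; F -> c b | a | E c | b F F'; E' -> a | F; F' -> eps | d d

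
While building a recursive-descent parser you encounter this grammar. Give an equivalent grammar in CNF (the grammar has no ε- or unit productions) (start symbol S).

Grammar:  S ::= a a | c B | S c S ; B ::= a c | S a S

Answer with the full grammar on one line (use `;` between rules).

S ::= X1 X1 | X2 B | S Y1; B ::= X1 X2 | S Y2; X1 ::= a; X2 ::= c; Y1 ::= X2 S; Y2 ::= X1 S

Introduce a nonterminal for each terminal appearing in a rule of length ≥ 2: X1 → a, X2 → c.
Binarize each right-hand side of length ≥ 3 by chaining fresh nonterminals (Y1, Y2, …): affected rules were S → S X2 S; B → S X1 S.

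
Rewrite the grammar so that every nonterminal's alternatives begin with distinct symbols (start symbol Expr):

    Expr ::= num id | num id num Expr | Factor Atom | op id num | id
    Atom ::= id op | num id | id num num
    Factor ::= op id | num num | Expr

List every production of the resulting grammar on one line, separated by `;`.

Expr has alternatives sharing prefix 'num id': factor to Expr → num id Expr1 with Expr1 → ε | num Expr.
Atom has alternatives sharing prefix 'id': factor to Atom → id Atom1 with Atom1 → op | num num.

Expr ::= Factor Atom | op id num | id | num id Expr1; Atom ::= num id | id Atom1; Factor ::= op id | num num | Expr; Expr1 ::= epsilon | num Expr; Atom1 ::= op | num num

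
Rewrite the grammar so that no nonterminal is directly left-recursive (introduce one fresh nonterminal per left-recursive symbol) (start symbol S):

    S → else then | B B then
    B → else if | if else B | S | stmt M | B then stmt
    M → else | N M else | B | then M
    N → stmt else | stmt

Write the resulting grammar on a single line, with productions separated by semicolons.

B is directly left-recursive.
For B: α = {then stmt}, β = {else if, if else B, S, stmt M}. Rewrite as B → β B' and B' → α B' | ε.

S → else then | B B then; B → else if B' | if else B B' | S B' | stmt M B'; M → else | N M else | B | then M; N → stmt else | stmt; B' → then stmt B' | ε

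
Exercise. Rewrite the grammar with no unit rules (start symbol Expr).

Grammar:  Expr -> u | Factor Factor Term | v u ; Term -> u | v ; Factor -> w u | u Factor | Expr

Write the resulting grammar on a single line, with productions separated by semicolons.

Unit pairs: Factor ⇒* {Expr}.
For each unit pair (A, B), copy every non-unit production of B to A, then drop all unit productions.

Expr -> u | Factor Factor Term | v u; Term -> u | v; Factor -> w u | u Factor | u | Factor Factor Term | v u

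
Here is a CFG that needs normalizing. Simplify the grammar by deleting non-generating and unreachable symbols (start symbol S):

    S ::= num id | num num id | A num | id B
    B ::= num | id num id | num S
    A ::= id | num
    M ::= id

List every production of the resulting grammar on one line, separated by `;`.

S ::= num id | num num id | A num | id B; B ::= num | id num id | num S; A ::= id | num

Generating nonterminals: {A, B, M, S}.
Reachable from S after that: {A, B, S}.
Removed useless symbols: {M} and every production mentioning them.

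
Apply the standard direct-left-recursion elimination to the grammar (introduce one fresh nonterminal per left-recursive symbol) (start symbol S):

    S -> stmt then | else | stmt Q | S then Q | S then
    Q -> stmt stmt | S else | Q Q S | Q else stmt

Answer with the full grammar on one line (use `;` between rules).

S -> stmt then S' | else S' | stmt Q S'; Q -> stmt stmt Q' | S else Q'; S' -> then Q S' | then S' | ε; Q' -> Q S Q' | else stmt Q' | ε

Left recursion appears on S, Q.
For S: α = {then Q, then}, β = {stmt then, else, stmt Q}. Rewrite as S → β S' and S' → α S' | ε.
For Q: α = {Q S, else stmt}, β = {stmt stmt, S else}. Rewrite as Q → β Q' and Q' → α Q' | ε.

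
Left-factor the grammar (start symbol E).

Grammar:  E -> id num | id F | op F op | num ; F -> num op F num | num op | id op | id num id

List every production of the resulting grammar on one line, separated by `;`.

E has alternatives sharing prefix 'id': factor to E → id E' with E' → num | F.
F has alternatives sharing prefix 'num op': factor to F → num op F' with F' → F num | ε.
F has alternatives sharing prefix 'id': factor to F → id F'' with F'' → op | num id.

E -> op F op | num | id E'; F -> num op F' | id F''; E' -> num | F; F' -> F num | ε; F'' -> op | num id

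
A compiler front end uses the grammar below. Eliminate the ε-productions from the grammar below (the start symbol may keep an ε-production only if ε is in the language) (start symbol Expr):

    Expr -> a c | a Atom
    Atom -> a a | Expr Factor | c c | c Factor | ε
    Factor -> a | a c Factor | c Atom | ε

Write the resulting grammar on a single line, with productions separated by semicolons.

Nullable set = {Atom, Factor}.
ε ∉ L(G), so no ε-production is kept.
Add the nullable-subset variants: Expr → a Atom gives a Atom | a. Atom → Expr Factor gives Expr Factor | Expr. Atom → c Factor gives c Factor | c. Factor → a c Factor gives a c Factor | a c.

Expr -> a c | a Atom | a; Atom -> a a | Expr Factor | Expr | c c | c Factor | c; Factor -> a | a c Factor | a c | c Atom | c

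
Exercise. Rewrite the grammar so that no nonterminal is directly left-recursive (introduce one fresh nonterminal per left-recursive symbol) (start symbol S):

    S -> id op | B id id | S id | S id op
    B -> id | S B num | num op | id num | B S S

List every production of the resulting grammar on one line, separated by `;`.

S, B are directly left-recursive.
For S: α = {id, id op}, β = {id op, B id id}. Rewrite as S → β S' and S' → α S' | ε.
For B: α = {S S}, β = {id, S B num, num op, id num}. Rewrite as B → β B' and B' → α B' | ε.

S -> id op S' | B id id S'; B -> id B' | S B num B' | num op B' | id num B'; S' -> id S' | id op S' | ε; B' -> S S B' | ε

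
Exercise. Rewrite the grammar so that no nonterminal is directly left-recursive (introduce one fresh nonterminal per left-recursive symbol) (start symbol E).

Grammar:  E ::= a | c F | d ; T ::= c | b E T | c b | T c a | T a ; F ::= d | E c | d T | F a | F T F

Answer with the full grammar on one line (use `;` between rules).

E ::= a | c F | d; T ::= c T' | b E T T' | c b T'; F ::= d F' | E c F' | d T F'; T' ::= c a T' | a T' | eps; F' ::= a F' | T F F' | eps

T, F are directly left-recursive.
For T: α = {c a, a}, β = {c, b E T, c b}. Rewrite as T → β T' and T' → α T' | ε.
For F: α = {a, T F}, β = {d, E c, d T}. Rewrite as F → β F' and F' → α F' | ε.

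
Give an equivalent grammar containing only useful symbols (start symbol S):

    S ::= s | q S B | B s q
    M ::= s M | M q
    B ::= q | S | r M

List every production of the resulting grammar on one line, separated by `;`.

Generating nonterminals: {B, S}.
Reachable from S after that: {B, S}.
Removed useless symbols: {M} and every production mentioning them.

S ::= s | q S B | B s q; B ::= q | S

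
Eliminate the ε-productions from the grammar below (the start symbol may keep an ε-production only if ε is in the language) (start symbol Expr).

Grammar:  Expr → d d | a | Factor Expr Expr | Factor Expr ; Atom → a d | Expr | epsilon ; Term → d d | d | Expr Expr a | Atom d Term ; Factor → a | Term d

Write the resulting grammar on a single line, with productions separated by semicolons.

Expr → d d | a | Factor Expr Expr | Factor Expr; Atom → a d | Expr; Term → d d | d | Expr Expr a | Atom d Term | d Term; Factor → a | Term d

Nullable set = {Atom}.
ε ∉ L(G), so no ε-production is kept.
Expand every rule over subsets of its nullable positions: Term → Atom d Term gives Atom d Term | d Term.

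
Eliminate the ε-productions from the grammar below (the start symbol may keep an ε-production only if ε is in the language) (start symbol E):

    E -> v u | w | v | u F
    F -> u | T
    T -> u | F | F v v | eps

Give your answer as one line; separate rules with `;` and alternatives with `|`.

E -> v u | w | v | u F | u; F -> u | T; T -> u | F | F v v | v v

Nullable nonterminals: {F, T}.
ε ∉ L(G), so no ε-production is kept.
Add the nullable-subset variants: E → u F gives u F | u. T → F v v gives F v v | v v.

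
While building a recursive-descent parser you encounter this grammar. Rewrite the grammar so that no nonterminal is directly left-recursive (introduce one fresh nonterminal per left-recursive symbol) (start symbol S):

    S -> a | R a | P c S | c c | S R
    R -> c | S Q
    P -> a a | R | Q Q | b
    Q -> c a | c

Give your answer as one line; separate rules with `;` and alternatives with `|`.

S -> a S' | R a S' | P c S S' | c c S'; R -> c | S Q; P -> a a | R | Q Q | b; Q -> c a | c; S' -> R S' | epsilon

Left recursion appears on S.
For S: α = {R}, β = {a, R a, P c S, c c}. Rewrite as S → β S' and S' → α S' | ε.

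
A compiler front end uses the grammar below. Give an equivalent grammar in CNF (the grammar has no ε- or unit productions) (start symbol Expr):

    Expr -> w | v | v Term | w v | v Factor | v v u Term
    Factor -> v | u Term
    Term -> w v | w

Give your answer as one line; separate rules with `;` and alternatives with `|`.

Introduce a nonterminal for each terminal appearing in a rule of length ≥ 2: X1 → v, X2 → w, X3 → u.
Binarize each right-hand side of length ≥ 3 by chaining fresh nonterminals (Y1, Y2, …): affected rules were Expr → X1 X1 X3 Term.

Expr -> w | v | X1 Term | X2 X1 | X1 Factor | X1 Y1; Factor -> v | X3 Term; Term -> X2 X1 | w; X1 -> v; X2 -> w; X3 -> u; Y1 -> X1 Y2; Y2 -> X3 Term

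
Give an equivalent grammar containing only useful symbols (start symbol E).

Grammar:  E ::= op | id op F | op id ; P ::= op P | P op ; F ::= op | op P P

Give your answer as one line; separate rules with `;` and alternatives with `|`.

Generating nonterminals: {E, F}.
Reachable from E after that: {E, F}.
Removed useless symbols: {P} and every production mentioning them.

E ::= op | id op F | op id; F ::= op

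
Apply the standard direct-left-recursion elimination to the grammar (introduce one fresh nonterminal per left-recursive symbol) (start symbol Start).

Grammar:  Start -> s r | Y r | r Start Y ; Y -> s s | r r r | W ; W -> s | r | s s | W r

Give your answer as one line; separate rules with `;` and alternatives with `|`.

Start -> s r | Y r | r Start Y; Y -> s s | r r r | W; W -> s W1 | r W1 | s s W1; W1 -> r W1 | ε

Left recursion appears on W.
For W: α = {r}, β = {s, r, s s}. Rewrite as W → β W1 and W1 → α W1 | ε.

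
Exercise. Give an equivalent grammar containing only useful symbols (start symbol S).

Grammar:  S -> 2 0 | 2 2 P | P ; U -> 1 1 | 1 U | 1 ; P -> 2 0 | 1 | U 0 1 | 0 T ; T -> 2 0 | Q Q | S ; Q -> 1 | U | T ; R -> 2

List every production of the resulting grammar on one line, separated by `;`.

S -> 2 0 | 2 2 P | P; U -> 1 1 | 1 U | 1; P -> 2 0 | 1 | U 0 1 | 0 T; T -> 2 0 | Q Q | S; Q -> 1 | U | T

Generating nonterminals: {P, Q, R, S, T, U}.
Reachable from S after that: {P, Q, S, T, U}.
Removed useless symbols: {R} and every production mentioning them.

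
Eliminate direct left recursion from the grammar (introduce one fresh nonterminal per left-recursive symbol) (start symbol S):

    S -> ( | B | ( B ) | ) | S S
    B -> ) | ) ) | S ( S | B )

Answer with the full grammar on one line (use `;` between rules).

S -> ( S' | B S' | ( B ) S' | ) S'; B -> ) B' | ) ) B' | S ( S B'; S' -> S S' | ε; B' -> ) B' | ε

S, B are directly left-recursive.
For S: α = {S}, β = {(, B, ( B ), )}. Rewrite as S → β S' and S' → α S' | ε.
For B: α = {)}, β = {), ) ), S ( S}. Rewrite as B → β B' and B' → α B' | ε.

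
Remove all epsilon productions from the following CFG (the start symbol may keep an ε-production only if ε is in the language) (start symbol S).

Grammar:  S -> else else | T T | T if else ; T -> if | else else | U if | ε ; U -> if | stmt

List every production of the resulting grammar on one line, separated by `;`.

Nullable nonterminals: {S, T}.
ε ∈ L(G) since S is nullable, so keep S → ε.
For each production, add variants omitting each subset of nullable occurrences: S → T T gives T T | T. S → T if else gives T if else | if else.

S -> else else | T T | T | T if else | if else | ε; T -> if | else else | U if; U -> if | stmt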